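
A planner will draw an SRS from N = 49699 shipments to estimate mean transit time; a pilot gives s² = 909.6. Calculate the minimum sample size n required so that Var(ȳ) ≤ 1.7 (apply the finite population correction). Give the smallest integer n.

530

Without fpc, n₀ = s²/D = 909.6/1.7 = 535.0588.
With fpc, (1 − n/N)·s²/n ≤ D requires n ≥ n₀/(1 + n₀/N) = 535.0588/(1 + 535.0588/49699) = 529.3597.
Rounding up, n = 530.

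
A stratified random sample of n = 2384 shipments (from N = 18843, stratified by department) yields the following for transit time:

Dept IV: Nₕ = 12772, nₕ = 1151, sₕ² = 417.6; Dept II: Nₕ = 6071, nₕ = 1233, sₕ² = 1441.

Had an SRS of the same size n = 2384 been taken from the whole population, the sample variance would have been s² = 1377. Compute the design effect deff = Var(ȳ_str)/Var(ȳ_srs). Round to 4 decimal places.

0.4922

Var(ȳ_str) = Σ Wₕ²(1−fₕ)sₕ²/nₕ with Wₕ = Nₕ/18843:
  Dept IV: (12772/18843)²·(1−1151/12772)·417.6/1151 = 0.15166574
  Dept II: (6071/18843)²·(1−1233/6071)·1441/1233 = 0.096677832
  → Var(ȳ_str) = 0.24834357.
Var(ȳ_srs) = (1 − 2384/18843)·1377/2384 = 0.50452314.
deff = 0.24834357 / 0.50452314 = 0.4922.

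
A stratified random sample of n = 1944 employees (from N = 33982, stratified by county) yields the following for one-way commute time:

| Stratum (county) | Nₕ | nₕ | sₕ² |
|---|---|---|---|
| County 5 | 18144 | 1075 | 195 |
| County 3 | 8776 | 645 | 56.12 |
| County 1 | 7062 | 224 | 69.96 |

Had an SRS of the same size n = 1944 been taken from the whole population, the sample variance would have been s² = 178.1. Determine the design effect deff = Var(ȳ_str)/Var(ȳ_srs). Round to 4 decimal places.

0.7767

Var(ȳ_str) = Σ Wₕ²(1−fₕ)sₕ²/nₕ with Wₕ = Nₕ/33982:
  County 5: (18144/33982)²·(1−1075/18144)·195/1075 = 0.048648493
  County 3: (8776/33982)²·(1−645/8776)·56.12/645 = 0.0053765124
  County 1: (7062/33982)²·(1−224/7062)·69.96/224 = 0.013060528
  → Var(ȳ_str) = 0.067085533.
Var(ȳ_srs) = (1 − 1944/33982)·178.1/1944 = 0.086374216.
deff = 0.067085533 / 0.086374216 = 0.7767.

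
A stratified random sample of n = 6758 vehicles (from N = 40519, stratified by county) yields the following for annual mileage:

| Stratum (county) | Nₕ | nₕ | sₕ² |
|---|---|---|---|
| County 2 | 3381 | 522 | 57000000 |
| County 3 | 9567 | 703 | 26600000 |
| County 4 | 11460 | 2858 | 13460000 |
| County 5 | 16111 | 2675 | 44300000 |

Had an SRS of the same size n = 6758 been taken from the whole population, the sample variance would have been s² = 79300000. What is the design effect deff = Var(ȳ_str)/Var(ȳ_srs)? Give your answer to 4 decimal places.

0.5179

Var(ȳ_str) = Σ Wₕ²(1−fₕ)sₕ²/nₕ with Wₕ = Nₕ/40519:
  County 2: (3381/40519)²·(1−522/3381)·57000000/522 = 642.90417
  County 3: (9567/40519)²·(1−703/9567)·26600000/703 = 1954.4042
  County 4: (11460/40519)²·(1−2858/11460)·13460000/2858 = 282.7805
  County 5: (16111/40519)²·(1−2675/16111)·44300000/2675 = 2183.509
  → Var(ȳ_str) = 5063.5979.
Var(ȳ_srs) = (1 − 6758/40519)·79300000/6758 = 9777.1344.
deff = 5063.5979 / 9777.1344 = 0.5179.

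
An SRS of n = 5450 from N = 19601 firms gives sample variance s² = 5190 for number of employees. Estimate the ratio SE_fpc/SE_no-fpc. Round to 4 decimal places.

0.8497

f = n/N = 5450/19601 = 0.27804704.
SE_no-fpc = √(s²/n) = 0.97585531; SE_fpc = √((1−f)s²/n) = 0.82916293.
Ratio = √(1−f) = 0.84967815.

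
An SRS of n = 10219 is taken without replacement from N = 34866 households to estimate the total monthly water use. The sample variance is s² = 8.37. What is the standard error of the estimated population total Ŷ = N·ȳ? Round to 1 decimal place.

Var(Ŷ) = N²·Var(ȳ) = N²·(1 − n/N)·s²/n.
f = 10219/34866 = 0.29309356; Var(ȳ) = 0.70690644·8.37/10219 = 5.7900058 × 10^-4.
Var(Ŷ) = 34866² · (5.7900058 × 10^-4) = 703855.08.
SE(Ŷ) = √(703855.08) = 839.0.

839.0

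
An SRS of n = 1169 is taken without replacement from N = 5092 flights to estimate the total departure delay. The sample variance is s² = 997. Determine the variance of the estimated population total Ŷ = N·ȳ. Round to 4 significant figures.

Var(Ŷ) = N²·Var(ȳ) = N²·(1 − n/N)·s²/n.
f = 1169/5092 = 0.22957581; Var(ȳ) = 0.77042419·997/1169 = 0.65706837.
Var(Ŷ) = 5092² · 0.65706837 = 1.7036774 × 10^7.

1.704 × 10^7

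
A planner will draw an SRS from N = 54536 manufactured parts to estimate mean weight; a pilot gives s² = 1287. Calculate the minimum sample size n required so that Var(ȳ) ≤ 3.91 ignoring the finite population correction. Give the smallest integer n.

Without fpc, n₀ = s²/D = 1287/3.91 = 329.1560.
Rounding up, n = 330.

330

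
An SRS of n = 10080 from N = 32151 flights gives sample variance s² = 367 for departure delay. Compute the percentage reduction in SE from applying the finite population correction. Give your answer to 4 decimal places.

17.1459

f = n/N = 10080/32151 = 0.31352057.
SE_no-fpc = √(s²/n) = 0.19081072; SE_fpc = √((1−f)s²/n) = 0.15809442.
Ratio = √(1−f) = 0.82854054. Reduction = 100·(1 − 0.82854054) = 17.1459%.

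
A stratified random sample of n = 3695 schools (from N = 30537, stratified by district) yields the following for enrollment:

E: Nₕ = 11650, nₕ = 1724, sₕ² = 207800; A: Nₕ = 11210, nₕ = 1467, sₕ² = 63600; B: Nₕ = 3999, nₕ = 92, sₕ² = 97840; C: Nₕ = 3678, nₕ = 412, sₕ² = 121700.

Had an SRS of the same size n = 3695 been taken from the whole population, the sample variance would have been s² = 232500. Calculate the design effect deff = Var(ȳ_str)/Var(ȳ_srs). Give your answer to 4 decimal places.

0.7530

Var(ȳ_str) = Σ Wₕ²(1−fₕ)sₕ²/nₕ with Wₕ = Nₕ/30537:
  E: (11650/30537)²·(1−1724/11650)·207800/1724 = 14.947059
  A: (11210/30537)²·(1−1467/11210)·63600/1467 = 5.0777648
  B: (3999/30537)²·(1−92/3999)·97840/92 = 17.818482
  C: (3678/30537)²·(1−412/3678)·121700/412 = 3.8051215
  → Var(ȳ_str) = 41.648427.
Var(ȳ_srs) = (1 − 3695/30537)·232500/3695 = 55.309154.
deff = 41.648427 / 55.309154 = 0.7530.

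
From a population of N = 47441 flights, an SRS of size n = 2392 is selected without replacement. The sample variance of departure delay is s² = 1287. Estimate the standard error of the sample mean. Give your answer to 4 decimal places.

Under SRS without replacement, Var(ȳ) = (1 − f)·s²/n with f = n/N = 2392/47441 = 0.05042052.
Var(ȳ) = (1 − 0.05042052)·1287/2392 = 0.94957948·0.53804348 = 0.51091505.
SE(ȳ) = √(0.51091505) = 0.7148.

0.7148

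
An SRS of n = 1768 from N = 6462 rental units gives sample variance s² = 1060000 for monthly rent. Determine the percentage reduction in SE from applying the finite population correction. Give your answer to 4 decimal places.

14.7709

f = n/N = 1768/6462 = 0.27359950.
SE_no-fpc = √(s²/n) = 24.485659; SE_fpc = √((1−f)s²/n) = 20.868915.
Ratio = √(1−f) = 0.85229132. Reduction = 100·(1 − 0.85229132) = 14.7709%.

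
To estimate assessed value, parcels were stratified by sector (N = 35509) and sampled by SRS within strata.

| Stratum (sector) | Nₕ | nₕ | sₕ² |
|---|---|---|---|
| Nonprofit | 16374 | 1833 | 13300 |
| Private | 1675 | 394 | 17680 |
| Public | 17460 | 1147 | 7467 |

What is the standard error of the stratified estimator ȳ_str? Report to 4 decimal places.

1.7079

Var(ȳ_str) = Σₕ Wₕ²(1 − fₕ)sₕ²/nₕ with Wₕ = Nₕ/N, N = 35509.
Nonprofit: Wₕ = 0.46112253; term = 0.46112253²·(1 − 0.11194577)·13300/1833 = 1.3701287.
Private: Wₕ = 0.04717114; term = 0.04717114²·(1 − 0.23522388)·17680/394 = 0.076361262.
Public: Wₕ = 0.49170633; term = 0.49170633²·(1 − 0.06569301)·7467/1147 = 1.470564.
Sum = 2.917054.
SE = √(2.917054) = 1.7079.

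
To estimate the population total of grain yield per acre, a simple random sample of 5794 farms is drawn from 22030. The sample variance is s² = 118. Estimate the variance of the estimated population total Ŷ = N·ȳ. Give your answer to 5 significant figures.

7.2845 × 10^6

Var(Ŷ) = N²·Var(ȳ) = N²·(1 − n/N)·s²/n.
f = 5794/22030 = 0.26300499; Var(ȳ) = 0.73699501·118/5794 = 0.015009563.
Var(Ŷ) = 22030² · 0.015009563 = 7.2844546 × 10^6.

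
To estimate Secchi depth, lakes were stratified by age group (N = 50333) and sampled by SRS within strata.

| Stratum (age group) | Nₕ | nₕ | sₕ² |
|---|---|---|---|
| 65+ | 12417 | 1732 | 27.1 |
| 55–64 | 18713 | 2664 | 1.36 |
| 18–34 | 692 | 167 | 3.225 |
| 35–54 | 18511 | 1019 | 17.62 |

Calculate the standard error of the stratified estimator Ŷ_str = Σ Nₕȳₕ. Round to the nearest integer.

Var(Ŷ_str) = Σₕ Nₕ²(1 − fₕ)sₕ²/nₕ.
65+: 12417²·(1 − 1732/12417)·27.1/1732 = 2.0759295 × 10^6.
55–64: 18713²·(1 − 2664/18713)·1.36/2664 = 153319.04.
18–34: 692²·(1 − 167/692)·3.225/167 = 7015.8234.
35–54: 18511²·(1 − 1019/18511)·17.62/1019 = 5.5988788 × 10^6.
Sum = 7.8351432 × 10^6.
SE = √(7.8351432 × 10^6) = 2799.

2799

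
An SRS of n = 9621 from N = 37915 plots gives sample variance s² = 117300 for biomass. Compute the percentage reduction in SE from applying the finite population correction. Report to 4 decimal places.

13.6143

f = n/N = 9621/37915 = 0.25375181.
SE_no-fpc = √(s²/n) = 3.4917159; SE_fpc = √((1−f)s²/n) = 3.0163417.
Ratio = √(1−f) = 0.86385658. Reduction = 100·(1 − 0.86385658) = 13.6143%.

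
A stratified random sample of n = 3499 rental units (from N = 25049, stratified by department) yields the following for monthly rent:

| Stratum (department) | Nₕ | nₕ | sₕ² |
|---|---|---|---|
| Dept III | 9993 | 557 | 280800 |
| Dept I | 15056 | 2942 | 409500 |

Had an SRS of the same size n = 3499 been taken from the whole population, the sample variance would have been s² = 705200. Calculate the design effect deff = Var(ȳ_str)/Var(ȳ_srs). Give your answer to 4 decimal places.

Var(ȳ_str) = Σ Wₕ²(1−fₕ)sₕ²/nₕ with Wₕ = Nₕ/25049:
  Dept III: (9993/25049)²·(1−557/9993)·280800/557 = 75.760868
  Dept I: (15056/25049)²·(1−2942/15056)·409500/2942 = 40.460163
  → Var(ȳ_str) = 116.22103.
Var(ȳ_srs) = (1 − 3499/25049)·705200/3499 = 173.39048.
deff = 116.22103 / 173.39048 = 0.6703.

0.6703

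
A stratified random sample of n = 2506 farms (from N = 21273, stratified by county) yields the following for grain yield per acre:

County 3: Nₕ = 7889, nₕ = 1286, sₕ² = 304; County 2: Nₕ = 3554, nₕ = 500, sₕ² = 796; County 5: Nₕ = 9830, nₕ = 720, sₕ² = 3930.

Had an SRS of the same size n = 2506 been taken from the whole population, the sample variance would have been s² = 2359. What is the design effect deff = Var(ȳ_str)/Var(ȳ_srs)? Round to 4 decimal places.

1.3794

Var(ȳ_str) = Σ Wₕ²(1−fₕ)sₕ²/nₕ with Wₕ = Nₕ/21273:
  County 3: (7889/21273)²·(1−1286/7889)·304/1286 = 0.027210617
  County 2: (3554/21273)²·(1−500/3554)·796/500 = 0.038183175
  County 5: (9830/21273)²·(1−720/9830)·3930/720 = 1.0801261
  → Var(ȳ_str) = 1.1455199.
Var(ȳ_srs) = (1 − 2506/21273)·2359/2506 = 0.83044904.
deff = 1.1455199 / 0.83044904 = 1.3794.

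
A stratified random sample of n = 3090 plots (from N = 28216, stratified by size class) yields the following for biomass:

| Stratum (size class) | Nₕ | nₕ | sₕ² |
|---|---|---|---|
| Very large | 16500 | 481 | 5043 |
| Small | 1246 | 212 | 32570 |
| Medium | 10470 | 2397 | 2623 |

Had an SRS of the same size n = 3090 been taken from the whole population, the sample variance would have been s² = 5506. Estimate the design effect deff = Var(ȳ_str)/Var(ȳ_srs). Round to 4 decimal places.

2.4235

Var(ȳ_str) = Σ Wₕ²(1−fₕ)sₕ²/nₕ with Wₕ = Nₕ/28216:
  Very large: (16500/28216)²·(1−481/16500)·5043/481 = 3.4807461
  Small: (1246/28216)²·(1−212/1246)·32570/212 = 0.24861629
  Medium: (10470/28216)²·(1−2397/10470)·2623/2397 = 0.11617722
  → Var(ȳ_str) = 3.8455396.
Var(ȳ_srs) = (1 − 3090/28216)·5506/3090 = 1.5867395.
deff = 3.8455396 / 1.5867395 = 2.4235.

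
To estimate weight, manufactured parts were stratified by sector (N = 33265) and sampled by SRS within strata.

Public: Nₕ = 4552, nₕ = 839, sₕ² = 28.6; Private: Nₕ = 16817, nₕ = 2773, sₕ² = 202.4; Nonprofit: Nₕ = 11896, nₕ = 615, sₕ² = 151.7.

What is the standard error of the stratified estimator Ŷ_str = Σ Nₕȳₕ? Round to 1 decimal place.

Var(Ŷ_str) = Σₕ Nₕ²(1 − fₕ)sₕ²/nₕ.
Public: 4552²·(1 − 839/4552)·28.6/839 = 576144.31.
Private: 16817²·(1 − 2773/16817)·202.4/2773 = 1.723852 × 10^7.
Nonprofit: 11896²·(1 − 615/11896)·151.7/615 = 3.3102365 × 10^7.
Sum = 5.0917029 × 10^7.
SE = √(5.0917029 × 10^7) = 7135.6.

7135.6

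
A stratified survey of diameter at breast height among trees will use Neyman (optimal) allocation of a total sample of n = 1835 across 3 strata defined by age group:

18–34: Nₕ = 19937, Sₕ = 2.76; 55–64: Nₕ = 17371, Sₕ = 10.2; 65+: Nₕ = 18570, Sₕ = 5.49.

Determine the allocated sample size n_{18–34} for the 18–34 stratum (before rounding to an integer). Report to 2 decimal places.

302.17

Neyman allocation: nₕ = n·NₕSₕ / Σⱼ NⱼSⱼ.
Σ NⱼSⱼ = 19937·2.76 + 17371·10.2 + 18570·5.49 = 334159.62.
n_{18–34} = 1835·19937·2.76 / 334159.62 = 302.17.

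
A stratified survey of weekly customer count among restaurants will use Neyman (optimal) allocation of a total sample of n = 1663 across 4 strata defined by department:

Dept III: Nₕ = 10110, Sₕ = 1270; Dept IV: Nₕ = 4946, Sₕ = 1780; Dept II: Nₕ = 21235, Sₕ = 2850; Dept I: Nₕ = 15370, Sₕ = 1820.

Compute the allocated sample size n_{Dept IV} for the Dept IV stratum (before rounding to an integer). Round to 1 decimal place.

Neyman allocation: nₕ = n·NₕSₕ / Σⱼ NⱼSⱼ.
Σ NⱼSⱼ = 10110·1270 + 4946·1780 + 21235·2850 + 15370·1820 = 1.1013673 × 10^8.
n_{Dept IV} = 1663·4946·1780 / (1.1013673 × 10^8) = 132.9.

132.9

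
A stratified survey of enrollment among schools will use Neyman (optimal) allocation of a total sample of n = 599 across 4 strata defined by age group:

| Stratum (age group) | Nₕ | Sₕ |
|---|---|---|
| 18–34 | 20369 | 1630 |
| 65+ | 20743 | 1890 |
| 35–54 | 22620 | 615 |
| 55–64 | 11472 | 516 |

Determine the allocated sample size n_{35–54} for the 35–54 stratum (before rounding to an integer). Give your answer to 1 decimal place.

90.3

Neyman allocation: nₕ = n·NₕSₕ / Σⱼ NⱼSⱼ.
Σ NⱼSⱼ = 20369·1630 + 20743·1890 + 22620·615 + 11472·516 = 9.2236592 × 10^7.
n_{35–54} = 599·22620·615 / (9.2236592 × 10^7) = 90.3.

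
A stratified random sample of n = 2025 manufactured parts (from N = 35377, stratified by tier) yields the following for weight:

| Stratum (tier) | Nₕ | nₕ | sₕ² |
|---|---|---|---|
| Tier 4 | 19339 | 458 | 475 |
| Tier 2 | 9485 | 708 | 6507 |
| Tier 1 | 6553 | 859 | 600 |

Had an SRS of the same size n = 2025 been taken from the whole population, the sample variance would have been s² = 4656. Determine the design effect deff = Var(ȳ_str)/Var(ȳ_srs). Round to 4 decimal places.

0.4312

Var(ȳ_str) = Σ Wₕ²(1−fₕ)sₕ²/nₕ with Wₕ = Nₕ/35377:
  Tier 4: (19339/35377)²·(1−458/19339)·475/458 = 0.30258342
  Tier 2: (9485/35377)²·(1−708/9485)·6507/708 = 0.61134868
  Tier 1: (6553/35377)²·(1−859/6553)·600/859 = 0.020824458
  → Var(ȳ_str) = 0.93475656.
Var(ȳ_srs) = (1 − 2025/35377)·4656/2025 = 2.1676483.
deff = 0.93475656 / 2.1676483 = 0.4312.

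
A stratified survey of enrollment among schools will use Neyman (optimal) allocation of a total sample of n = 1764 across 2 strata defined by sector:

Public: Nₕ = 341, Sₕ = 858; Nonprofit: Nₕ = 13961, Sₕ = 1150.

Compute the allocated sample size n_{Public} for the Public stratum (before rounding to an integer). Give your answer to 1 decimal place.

Neyman allocation: nₕ = n·NₕSₕ / Σⱼ NⱼSⱼ.
Σ NⱼSⱼ = 341·858 + 13961·1150 = 1.6347728 × 10^7.
n_{Public} = 1764·341·858 / (1.6347728 × 10^7) = 31.6.

31.6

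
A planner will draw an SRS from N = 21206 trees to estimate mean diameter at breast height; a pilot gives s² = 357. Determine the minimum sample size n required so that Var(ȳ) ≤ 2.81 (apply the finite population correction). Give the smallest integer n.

Without fpc, n₀ = s²/D = 357/2.81 = 127.0463.
With fpc, (1 − n/N)·s²/n ≤ D requires n ≥ n₀/(1 + n₀/N) = 127.0463/(1 + 127.0463/21206) = 126.2897.
Rounding up, n = 127.

127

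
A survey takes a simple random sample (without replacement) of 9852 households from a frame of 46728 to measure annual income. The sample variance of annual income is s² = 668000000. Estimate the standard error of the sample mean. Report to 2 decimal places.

231.32

Under SRS without replacement, Var(ȳ) = (1 − f)·s²/n with f = n/N = 9852/46728 = 0.21083719.
Var(ȳ) = (1 − 0.21083719)·668000000/9852 = 0.78916281·67803.492 = 53507.994.
SE(ȳ) = √(53507.994) = 231.32.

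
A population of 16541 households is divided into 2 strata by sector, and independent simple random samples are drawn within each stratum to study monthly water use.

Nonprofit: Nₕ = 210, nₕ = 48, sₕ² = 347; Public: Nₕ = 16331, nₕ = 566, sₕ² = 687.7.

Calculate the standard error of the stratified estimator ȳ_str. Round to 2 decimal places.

1.07

Var(ȳ_str) = Σₕ Wₕ²(1 − fₕ)sₕ²/nₕ with Wₕ = Nₕ/N, N = 16541.
Nonprofit: Wₕ = 0.01269573; term = 0.01269573²·(1 − 0.22857143)·347/48 = 8.9887442 × 10^-4.
Public: Wₕ = 0.98730427; term = 0.98730427²·(1 − 0.03465801)·687.7/566 = 1.1433148.
Sum = 1.1442137.
SE = √(1.1442137) = 1.07.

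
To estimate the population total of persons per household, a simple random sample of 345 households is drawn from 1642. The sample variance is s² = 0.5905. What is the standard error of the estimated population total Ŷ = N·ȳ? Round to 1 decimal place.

60.4

Var(Ŷ) = N²·Var(ȳ) = N²·(1 − n/N)·s²/n.
f = 345/1642 = 0.21010962; Var(ȳ) = 0.78989038·0.5905/345 = 0.0013519718.
Var(Ŷ) = 1642² · 0.0013519718 = 3645.1377.
SE(Ŷ) = √(3645.1377) = 60.4.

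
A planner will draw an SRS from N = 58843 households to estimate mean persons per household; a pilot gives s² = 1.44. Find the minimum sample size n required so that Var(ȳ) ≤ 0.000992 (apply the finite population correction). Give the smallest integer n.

Without fpc, n₀ = s²/D = 1.44/0.000992 = 1451.6129.
With fpc, (1 − n/N)·s²/n ≤ D requires n ≥ n₀/(1 + n₀/N) = 1451.6129/(1 + 1451.6129/58843) = 1416.6648.
Rounding up, n = 1417.

1417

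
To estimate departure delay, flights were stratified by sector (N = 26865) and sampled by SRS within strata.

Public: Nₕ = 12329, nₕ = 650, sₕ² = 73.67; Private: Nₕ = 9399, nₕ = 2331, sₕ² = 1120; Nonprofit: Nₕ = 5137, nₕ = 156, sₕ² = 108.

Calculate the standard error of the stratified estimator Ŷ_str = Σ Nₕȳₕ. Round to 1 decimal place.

8121.2

Var(Ŷ_str) = Σₕ Nₕ²(1 − fₕ)sₕ²/nₕ.
Public: 12329²·(1 − 650/12329)·73.67/650 = 1.6319649 × 10^7.
Private: 9399²·(1 − 2331/9399)·1120/2331 = 3.1919343 × 10^7.
Nonprofit: 5137²·(1 − 156/5137)·108/156 = 1.7714352 × 10^7.
Sum = 6.5953344 × 10^7.
SE = √(6.5953344 × 10^7) = 8121.2.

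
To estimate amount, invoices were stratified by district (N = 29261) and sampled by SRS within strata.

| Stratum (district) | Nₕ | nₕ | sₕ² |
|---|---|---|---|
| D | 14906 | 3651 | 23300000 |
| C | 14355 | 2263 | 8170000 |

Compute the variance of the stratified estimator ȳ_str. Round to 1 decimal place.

1982.4

Var(ȳ_str) = Σₕ Wₕ²(1 − fₕ)sₕ²/nₕ with Wₕ = Nₕ/N, N = 29261.
D: Wₕ = 0.50941526; term = 0.50941526²·(1 − 0.24493493)·23300000/3651 = 1250.4674.
C: Wₕ = 0.49058474; term = 0.49058474²·(1 − 0.15764542)·8170000/2263 = 731.91477.
Sum = 1982.3822.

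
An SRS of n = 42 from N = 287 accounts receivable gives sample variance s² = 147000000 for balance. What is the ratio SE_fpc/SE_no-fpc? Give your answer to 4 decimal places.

0.9239

f = n/N = 42/287 = 0.14634146.
SE_no-fpc = √(s²/n) = 1870.8287; SE_fpc = √((1−f)s²/n) = 1728.5268.
Ratio = √(1−f) = 0.92393644.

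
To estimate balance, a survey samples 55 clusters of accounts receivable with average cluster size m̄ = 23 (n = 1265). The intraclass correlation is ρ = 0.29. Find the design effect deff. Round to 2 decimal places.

7.38

deff = 1 + (23 − 1)·0.29 = 1 + 6.38 = 7.38.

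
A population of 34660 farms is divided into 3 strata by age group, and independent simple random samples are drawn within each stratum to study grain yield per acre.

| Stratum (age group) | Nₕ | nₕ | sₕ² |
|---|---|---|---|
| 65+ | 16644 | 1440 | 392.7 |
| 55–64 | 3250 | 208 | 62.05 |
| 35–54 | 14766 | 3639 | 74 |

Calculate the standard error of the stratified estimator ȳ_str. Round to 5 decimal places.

Var(ȳ_str) = Σₕ Wₕ²(1 − fₕ)sₕ²/nₕ with Wₕ = Nₕ/N, N = 34660.
65+: Wₕ = 0.48020773; term = 0.48020773²·(1 − 0.08651766)·392.7/1440 = 0.057445612.
55–64: Wₕ = 0.09376803; term = 0.09376803²·(1 − 0.06400000)·62.05/208 = 0.0024550701.
35–54: Wₕ = 0.42602424; term = 0.42602424²·(1 − 0.24644453)·74/3639 = 0.0027812082.
Sum = 0.06268189.
SE = √(0.06268189) = 0.25036.

0.25036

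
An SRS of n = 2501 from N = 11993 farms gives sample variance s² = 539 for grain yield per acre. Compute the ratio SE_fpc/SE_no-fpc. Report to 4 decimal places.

f = n/N = 2501/11993 = 0.20853831.
SE_no-fpc = √(s²/n) = 0.46423463; SE_fpc = √((1−f)s²/n) = 0.41300231.
Ratio = √(1−f) = 0.88964132.

0.8896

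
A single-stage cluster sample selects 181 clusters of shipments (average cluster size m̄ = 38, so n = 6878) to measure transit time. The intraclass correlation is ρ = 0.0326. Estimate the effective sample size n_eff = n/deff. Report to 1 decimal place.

3117.6

deff = 1 + (38 − 1)·0.0326 = 1 + 1.2062 = 2.2062.
n_eff = 6878 / 2.2062 = 3117.6.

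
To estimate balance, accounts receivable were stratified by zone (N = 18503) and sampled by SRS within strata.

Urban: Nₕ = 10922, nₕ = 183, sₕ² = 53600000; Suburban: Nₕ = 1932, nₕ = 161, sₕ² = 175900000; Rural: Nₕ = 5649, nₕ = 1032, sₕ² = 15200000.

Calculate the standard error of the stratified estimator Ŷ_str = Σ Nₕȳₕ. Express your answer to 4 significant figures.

6.203 × 10^6

Var(Ŷ_str) = Σₕ Nₕ²(1 − fₕ)sₕ²/nₕ.
Urban: 10922²·(1 − 183/10922)·53600000/183 = 3.435419 × 10^13.
Suburban: 1932²·(1 − 161/1932)·175900000/161 = 3.7382268 × 10^12.
Rural: 5649²·(1 − 1032/5649)·15200000/1032 = 3.8414514 × 10^11.
Sum = 3.8476562 × 10^13.
SE = √(3.8476562 × 10^13) = 6.203 × 10^6.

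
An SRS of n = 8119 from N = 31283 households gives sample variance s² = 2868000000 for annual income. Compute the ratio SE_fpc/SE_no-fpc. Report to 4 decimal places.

f = n/N = 8119/31283 = 0.25953393.
SE_no-fpc = √(s²/n) = 594.34457; SE_fpc = √((1−f)s²/n) = 511.43552.
Ratio = √(1−f) = 0.86050338.

0.8605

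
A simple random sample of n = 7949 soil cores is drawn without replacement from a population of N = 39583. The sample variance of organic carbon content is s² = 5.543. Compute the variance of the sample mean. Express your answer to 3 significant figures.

Under SRS without replacement, Var(ȳ) = (1 − f)·s²/n with f = n/N = 7949/39583 = 0.20081853.
Var(ȳ) = (1 − 0.20081853)·5.543/7949 = 0.79918147·6.9732042 × 10^-4 = 5.5728555 × 10^-4.

5.57 × 10^-4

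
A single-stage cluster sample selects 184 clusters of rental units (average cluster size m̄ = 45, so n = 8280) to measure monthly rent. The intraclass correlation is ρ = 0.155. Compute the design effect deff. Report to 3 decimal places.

7.820

deff = 1 + (45 − 1)·0.155 = 1 + 6.82 = 7.82.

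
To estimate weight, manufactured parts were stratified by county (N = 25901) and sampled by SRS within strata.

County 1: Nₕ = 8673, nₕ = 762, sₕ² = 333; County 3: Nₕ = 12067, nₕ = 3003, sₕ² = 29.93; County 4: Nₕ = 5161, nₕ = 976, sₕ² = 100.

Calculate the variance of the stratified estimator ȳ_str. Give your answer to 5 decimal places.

0.04962

Var(ȳ_str) = Σₕ Wₕ²(1 − fₕ)sₕ²/nₕ with Wₕ = Nₕ/N, N = 25901.
County 1: Wₕ = 0.33485194; term = 0.33485194²·(1 − 0.08785887)·333/762 = 0.044694793.
County 3: Wₕ = 0.46588935; term = 0.46588935²·(1 − 0.24886053)·29.93/3003 = 0.0016249408.
County 4: Wₕ = 0.19925872; term = 0.19925872²·(1 − 0.18911064)·100/976 = 0.0032987275.
Sum = 0.049618461.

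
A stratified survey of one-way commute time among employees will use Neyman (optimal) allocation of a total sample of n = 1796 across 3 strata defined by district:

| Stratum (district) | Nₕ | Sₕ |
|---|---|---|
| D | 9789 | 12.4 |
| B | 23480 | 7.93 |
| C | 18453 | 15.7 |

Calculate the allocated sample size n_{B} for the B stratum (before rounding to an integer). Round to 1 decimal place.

559.9

Neyman allocation: nₕ = n·NₕSₕ / Σⱼ NⱼSⱼ.
Σ NⱼSⱼ = 9789·12.4 + 23480·7.93 + 18453·15.7 = 597292.1.
n_{B} = 1796·23480·7.93 / 597292.1 = 559.9.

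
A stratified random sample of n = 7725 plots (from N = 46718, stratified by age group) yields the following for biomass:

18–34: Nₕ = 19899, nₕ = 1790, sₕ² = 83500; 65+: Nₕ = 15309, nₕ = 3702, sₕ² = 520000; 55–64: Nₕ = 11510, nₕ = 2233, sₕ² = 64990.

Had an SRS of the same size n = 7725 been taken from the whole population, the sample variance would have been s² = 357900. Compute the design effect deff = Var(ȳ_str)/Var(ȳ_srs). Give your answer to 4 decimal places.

0.5317

Var(ȳ_str) = Σ Wₕ²(1−fₕ)sₕ²/nₕ with Wₕ = Nₕ/46718:
  18–34: (19899/46718)²·(1−1790/19899)·83500/1790 = 7.7017724
  65+: (15309/46718)²·(1−3702/15309)·520000/3702 = 11.435766
  55–64: (11510/46718)²·(1−2233/11510)·64990/2233 = 1.4238761
  → Var(ȳ_str) = 20.561415.
Var(ȳ_srs) = (1 − 7725/46718)·357900/7725 = 38.669238.
deff = 20.561415 / 38.669238 = 0.5317.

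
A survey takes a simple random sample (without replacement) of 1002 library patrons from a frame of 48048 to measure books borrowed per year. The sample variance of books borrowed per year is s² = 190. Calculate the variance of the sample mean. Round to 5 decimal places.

Under SRS without replacement, Var(ȳ) = (1 − f)·s²/n with f = n/N = 1002/48048 = 0.02085415.
Var(ȳ) = (1 − 0.02085415)·190/1002 = 0.97914585·0.18962076 = 0.18566638.

0.18567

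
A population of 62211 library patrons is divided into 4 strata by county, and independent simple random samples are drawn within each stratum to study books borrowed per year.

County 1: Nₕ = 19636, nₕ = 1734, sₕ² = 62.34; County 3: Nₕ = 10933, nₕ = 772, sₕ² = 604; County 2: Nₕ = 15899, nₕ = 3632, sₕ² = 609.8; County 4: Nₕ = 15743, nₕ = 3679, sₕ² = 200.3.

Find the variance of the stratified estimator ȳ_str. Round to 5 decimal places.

0.03686

Var(ȳ_str) = Σₕ Wₕ²(1 − fₕ)sₕ²/nₕ with Wₕ = Nₕ/N, N = 62211.
County 1: Wₕ = 0.31563550; term = 0.31563550²·(1 − 0.08830719)·62.34/1734 = 0.0032654115.
County 3: Wₕ = 0.17574062; term = 0.17574062²·(1 − 0.07061191)·604/772 = 0.022457483.
County 2: Wₕ = 0.25556574; term = 0.25556574²·(1 − 0.22844204)·609.8/3632 = 0.0084608772.
County 4: Wₕ = 0.25305814; term = 0.25305814²·(1 − 0.23369116)·200.3/3679 = 0.0026717488.
Sum = 0.036855521.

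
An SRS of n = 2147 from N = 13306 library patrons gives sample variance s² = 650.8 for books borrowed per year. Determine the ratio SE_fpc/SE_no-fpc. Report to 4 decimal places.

0.9158

f = n/N = 2147/13306 = 0.16135578.
SE_no-fpc = √(s²/n) = 0.55056392; SE_fpc = √((1−f)s²/n) = 0.50419279.
Ratio = √(1−f) = 0.91577520.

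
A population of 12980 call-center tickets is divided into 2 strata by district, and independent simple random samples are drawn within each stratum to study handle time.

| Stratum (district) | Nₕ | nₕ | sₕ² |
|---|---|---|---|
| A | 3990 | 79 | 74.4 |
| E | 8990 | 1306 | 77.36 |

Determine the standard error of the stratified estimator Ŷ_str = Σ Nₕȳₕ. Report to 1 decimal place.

Var(Ŷ_str) = Σₕ Nₕ²(1 − fₕ)sₕ²/nₕ.
A: 3990²·(1 − 79/3990)·74.4/79 = 1.4696251 × 10^7.
E: 8990²·(1 − 1306/8990)·77.36/1306 = 4.0918559 × 10^6.
Sum = 1.8788107 × 10^7.
SE = √(1.8788107 × 10^7) = 4334.5.

4334.5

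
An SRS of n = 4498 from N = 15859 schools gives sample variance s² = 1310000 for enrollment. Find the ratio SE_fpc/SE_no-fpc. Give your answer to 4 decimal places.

0.8464

f = n/N = 4498/15859 = 0.28362444.
SE_no-fpc = √(s²/n) = 17.065771; SE_fpc = √((1−f)s²/n) = 14.444293.
Ratio = √(1−f) = 0.84638972.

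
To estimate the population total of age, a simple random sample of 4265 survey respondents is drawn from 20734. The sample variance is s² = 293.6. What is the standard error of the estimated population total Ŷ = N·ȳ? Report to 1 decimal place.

4848.3

Var(Ŷ) = N²·Var(ȳ) = N²·(1 − n/N)·s²/n.
f = 4265/20734 = 0.20570078; Var(ȳ) = 0.79429922·293.6/4265 = 0.054679074.
Var(Ŷ) = 20734² · 0.054679074 = 2.3506466 × 10^7.
SE(Ŷ) = √(2.3506466 × 10^7) = 4848.3.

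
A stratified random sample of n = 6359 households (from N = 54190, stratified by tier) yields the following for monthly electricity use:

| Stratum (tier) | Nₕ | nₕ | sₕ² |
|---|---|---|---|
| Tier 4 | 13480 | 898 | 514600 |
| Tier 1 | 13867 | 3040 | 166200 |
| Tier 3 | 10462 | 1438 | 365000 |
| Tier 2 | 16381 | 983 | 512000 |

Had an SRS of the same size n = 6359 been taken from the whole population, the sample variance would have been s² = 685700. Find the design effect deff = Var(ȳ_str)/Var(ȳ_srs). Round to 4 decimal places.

Var(ȳ_str) = Σ Wₕ²(1−fₕ)sₕ²/nₕ with Wₕ = Nₕ/54190:
  Tier 4: (13480/54190)²·(1−898/13480)·514600/898 = 33.097464
  Tier 1: (13867/54190)²·(1−3040/13867)·166200/3040 = 2.79518
  Tier 3: (10462/54190)²·(1−1438/10462)·365000/1438 = 8.160363
  Tier 2: (16381/54190)²·(1−983/16381)·512000/983 = 44.738649
  → Var(ȳ_str) = 88.791656.
Var(ȳ_srs) = (1 − 6359/54190)·685700/6359 = 95.177794.
deff = 88.791656 / 95.177794 = 0.9329.

0.9329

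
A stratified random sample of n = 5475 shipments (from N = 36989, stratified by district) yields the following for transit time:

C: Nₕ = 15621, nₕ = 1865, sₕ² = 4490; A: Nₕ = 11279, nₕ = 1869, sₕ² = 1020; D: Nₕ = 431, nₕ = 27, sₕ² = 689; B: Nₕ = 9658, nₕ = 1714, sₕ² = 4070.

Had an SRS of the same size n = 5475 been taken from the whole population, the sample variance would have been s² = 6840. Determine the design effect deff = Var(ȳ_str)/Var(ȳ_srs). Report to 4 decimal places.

Var(ȳ_str) = Σ Wₕ²(1−fₕ)sₕ²/nₕ with Wₕ = Nₕ/36989:
  C: (15621/36989)²·(1−1865/15621)·4490/1865 = 0.37811449
  A: (11279/36989)²·(1−1869/11279)·1020/1869 = 0.042335619
  D: (431/36989)²·(1−27/431)·689/27 = 0.0032476477
  B: (9658/36989)²·(1−1714/9658)·4070/1714 = 0.13315726
  → Var(ȳ_str) = 0.55685502.
Var(ȳ_srs) = (1 − 5475/36989)·6840/5475 = 1.0643952.
deff = 0.55685502 / 1.0643952 = 0.5232.

0.5232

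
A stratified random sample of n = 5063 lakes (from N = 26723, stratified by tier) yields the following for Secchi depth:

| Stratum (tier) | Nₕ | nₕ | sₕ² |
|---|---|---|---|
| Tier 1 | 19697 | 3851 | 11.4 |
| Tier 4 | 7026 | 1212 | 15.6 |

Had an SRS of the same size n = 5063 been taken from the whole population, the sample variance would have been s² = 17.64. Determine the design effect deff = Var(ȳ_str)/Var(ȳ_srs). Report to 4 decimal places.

Var(ȳ_str) = Σ Wₕ²(1−fₕ)sₕ²/nₕ with Wₕ = Nₕ/26723:
  Tier 1: (19697/26723)²·(1−3851/19697)·11.4/3851 = 0.0012938402
  Tier 4: (7026/26723)²·(1−1212/7026)·15.6/1212 = 7.3626597 × 10^-4
  → Var(ȳ_str) = 0.0020301062.
Var(ȳ_srs) = (1 − 5063/26723)·17.64/5063 = 0.0028239948.
deff = 0.0020301062 / 0.0028239948 = 0.7189.

0.7189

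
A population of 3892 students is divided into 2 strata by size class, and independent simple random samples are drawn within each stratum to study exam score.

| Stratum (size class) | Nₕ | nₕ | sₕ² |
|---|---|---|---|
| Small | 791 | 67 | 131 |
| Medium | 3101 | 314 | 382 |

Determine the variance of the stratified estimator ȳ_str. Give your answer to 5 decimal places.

0.76803

Var(ȳ_str) = Σₕ Wₕ²(1 − fₕ)sₕ²/nₕ with Wₕ = Nₕ/N, N = 3892.
Small: Wₕ = 0.20323741; term = 0.20323741²·(1 − 0.08470291)·131/67 = 0.073920667.
Medium: Wₕ = 0.79676259; term = 0.79676259²·(1 − 0.10125766)·382/314 = 0.69410758.
Sum = 0.76802825.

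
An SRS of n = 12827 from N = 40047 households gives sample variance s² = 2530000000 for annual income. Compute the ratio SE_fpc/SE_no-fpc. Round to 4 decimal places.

f = n/N = 12827/40047 = 0.32029865.
SE_no-fpc = √(s²/n) = 444.11732; SE_fpc = √((1−f)s²/n) = 366.1481.
Ratio = √(1−f) = 0.82444002.

0.8244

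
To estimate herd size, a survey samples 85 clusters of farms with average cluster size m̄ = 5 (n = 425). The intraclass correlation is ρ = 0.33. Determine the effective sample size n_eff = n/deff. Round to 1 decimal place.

183.2

deff = 1 + (5 − 1)·0.33 = 1 + 1.32 = 2.32.
n_eff = 425 / 2.32 = 183.2.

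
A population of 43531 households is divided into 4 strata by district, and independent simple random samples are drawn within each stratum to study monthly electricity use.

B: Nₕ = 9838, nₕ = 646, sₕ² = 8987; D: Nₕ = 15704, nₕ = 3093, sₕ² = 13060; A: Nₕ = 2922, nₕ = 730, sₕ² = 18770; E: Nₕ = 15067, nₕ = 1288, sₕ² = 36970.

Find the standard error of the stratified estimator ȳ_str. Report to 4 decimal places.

2.0825

Var(ȳ_str) = Σₕ Wₕ²(1 − fₕ)sₕ²/nₕ with Wₕ = Nₕ/N, N = 43531.
B: Wₕ = 0.22599986; term = 0.22599986²·(1 − 0.06566375)·8987/646 = 0.66389863.
D: Wₕ = 0.36075440; term = 0.36075440²·(1 − 0.19695619)·13060/3093 = 0.44129172.
A: Wₕ = 0.06712458; term = 0.06712458²·(1 − 0.24982888)·18770/730 = 0.086909027.
E: Wₕ = 0.34612116; term = 0.34612116²·(1 − 0.08548483)·36970/1288 = 3.1447113.
Sum = 4.3368107.
SE = √(4.3368107) = 2.0825.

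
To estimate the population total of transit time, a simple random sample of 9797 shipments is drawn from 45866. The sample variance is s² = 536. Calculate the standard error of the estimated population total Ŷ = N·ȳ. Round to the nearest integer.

Var(Ŷ) = N²·Var(ȳ) = N²·(1 − n/N)·s²/n.
f = 9797/45866 = 0.21360049; Var(ȳ) = 0.78639951·536/9797 = 0.043024409.
Var(Ŷ) = 45866² · 0.043024409 = 9.0510017 × 10^7.
SE(Ŷ) = √(9.0510017 × 10^7) = 9514.

9514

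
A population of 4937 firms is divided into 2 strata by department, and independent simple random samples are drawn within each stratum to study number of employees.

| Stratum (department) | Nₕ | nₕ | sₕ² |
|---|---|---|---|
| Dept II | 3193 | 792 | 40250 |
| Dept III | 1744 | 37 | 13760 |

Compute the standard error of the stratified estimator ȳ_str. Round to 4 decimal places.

7.8363

Var(ȳ_str) = Σₕ Wₕ²(1 − fₕ)sₕ²/nₕ with Wₕ = Nₕ/N, N = 4937.
Dept II: Wₕ = 0.64674904; term = 0.64674904²·(1 − 0.24804259)·40250/792 = 15.984738.
Dept III: Wₕ = 0.35325096; term = 0.35325096²·(1 − 0.02121560)·13760/37 = 45.42244.
Sum = 61.407178.
SE = √(61.407178) = 7.8363.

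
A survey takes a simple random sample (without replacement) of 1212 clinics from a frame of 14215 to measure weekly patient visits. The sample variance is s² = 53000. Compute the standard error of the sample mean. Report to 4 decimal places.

Under SRS without replacement, Var(ȳ) = (1 − f)·s²/n with f = n/N = 1212/14215 = 0.08526205.
Var(ȳ) = (1 − 0.08526205)·53000/1212 = 0.91473795·43.729373 = 40.000917.
SE(ȳ) = √(40.000917) = 6.3246.

6.3246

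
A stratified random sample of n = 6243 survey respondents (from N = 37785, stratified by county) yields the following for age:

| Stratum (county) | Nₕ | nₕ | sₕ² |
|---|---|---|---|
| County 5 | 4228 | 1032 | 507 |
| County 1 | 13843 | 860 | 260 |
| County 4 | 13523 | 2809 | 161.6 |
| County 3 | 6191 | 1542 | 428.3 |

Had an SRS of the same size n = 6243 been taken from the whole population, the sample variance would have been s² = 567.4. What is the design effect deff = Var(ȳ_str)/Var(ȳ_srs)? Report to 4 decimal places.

0.7137

Var(ȳ_str) = Σ Wₕ²(1−fₕ)sₕ²/nₕ with Wₕ = Nₕ/37785:
  County 5: (4228/37785)²·(1−1032/4228)·507/1032 = 0.0046497666
  County 1: (13843/37785)²·(1−860/13843)·260/860 = 0.038057593
  County 4: (13523/37785)²·(1−2809/13523)·161.6/2809 = 0.0058381528
  County 3: (6191/37785)²·(1−1542/6191)·428.3/1542 = 0.0055994478
  → Var(ȳ_str) = 0.05414496.
Var(ȳ_srs) = (1 − 6243/37785)·567.4/6243 = 0.075869251.
deff = 0.05414496 / 0.075869251 = 0.7137.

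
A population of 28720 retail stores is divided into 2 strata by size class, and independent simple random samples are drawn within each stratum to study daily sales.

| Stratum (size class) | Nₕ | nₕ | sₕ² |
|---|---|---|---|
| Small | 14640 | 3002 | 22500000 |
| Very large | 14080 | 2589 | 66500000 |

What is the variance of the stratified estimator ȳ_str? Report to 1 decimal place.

6586.5

Var(ȳ_str) = Σₕ Wₕ²(1 − fₕ)sₕ²/nₕ with Wₕ = Nₕ/N, N = 28720.
Small: Wₕ = 0.50974930; term = 0.50974930²·(1 − 0.20505464)·22500000/3002 = 1548.1833.
Very large: Wₕ = 0.49025070; term = 0.49025070²·(1 − 0.18387784)·66500000/2589 = 5038.2673.
Sum = 6586.4506.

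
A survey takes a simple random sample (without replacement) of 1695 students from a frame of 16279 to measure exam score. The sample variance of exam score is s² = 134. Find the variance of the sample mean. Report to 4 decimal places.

0.0708

Under SRS without replacement, Var(ȳ) = (1 − f)·s²/n with f = n/N = 1695/16279 = 0.10412187.
Var(ȳ) = (1 − 0.10412187)·134/1695 = 0.89587813·0.079056047 = 0.070824583.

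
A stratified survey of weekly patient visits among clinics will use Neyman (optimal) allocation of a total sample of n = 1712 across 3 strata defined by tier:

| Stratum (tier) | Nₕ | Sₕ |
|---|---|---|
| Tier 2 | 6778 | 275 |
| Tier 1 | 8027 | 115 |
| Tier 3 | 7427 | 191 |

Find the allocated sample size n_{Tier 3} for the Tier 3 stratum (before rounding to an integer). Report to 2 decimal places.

Neyman allocation: nₕ = n·NₕSₕ / Σⱼ NⱼSⱼ.
Σ NⱼSⱼ = 6778·275 + 8027·115 + 7427·191 = 4.205612 × 10^6.
n_{Tier 3} = 1712·7427·191 / (4.205612 × 10^6) = 577.46.

577.46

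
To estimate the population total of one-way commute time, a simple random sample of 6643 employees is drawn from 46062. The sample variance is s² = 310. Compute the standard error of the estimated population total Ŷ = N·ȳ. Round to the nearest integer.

Var(Ŷ) = N²·Var(ȳ) = N²·(1 − n/N)·s²/n.
f = 6643/46062 = 0.14421866; Var(ȳ) = 0.85578134·310/6643 = 0.039935604.
Var(Ŷ) = 46062² · 0.039935604 = 8.4731684 × 10^7.
SE(Ŷ) = √(8.4731684 × 10^7) = 9205.

9205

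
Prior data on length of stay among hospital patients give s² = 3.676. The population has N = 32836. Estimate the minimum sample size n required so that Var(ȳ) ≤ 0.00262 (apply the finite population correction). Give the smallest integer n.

1346

Without fpc, n₀ = s²/D = 3.676/0.00262 = 1403.0534.
With fpc, (1 − n/N)·s²/n ≤ D requires n ≥ n₀/(1 + n₀/N) = 1403.0534/(1 + 1403.0534/32836) = 1345.5589.
Rounding up, n = 1346.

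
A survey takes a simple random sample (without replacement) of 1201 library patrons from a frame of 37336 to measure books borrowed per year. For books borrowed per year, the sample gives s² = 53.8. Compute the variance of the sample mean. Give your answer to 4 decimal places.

0.0434

Under SRS without replacement, Var(ȳ) = (1 − f)·s²/n with f = n/N = 1201/37336 = 0.03216735.
Var(ȳ) = (1 − 0.03216735)·53.8/1201 = 0.96783265·0.044796003 = 0.043355035.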